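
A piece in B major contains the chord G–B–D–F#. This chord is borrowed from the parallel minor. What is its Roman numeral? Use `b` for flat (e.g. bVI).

bVImaj7

The root G is the lowered 6th scale degree — diatonically B major has G# there. Diatonically B major has G#m (vi) on that degree; G–B–D–F# is instead the major-seventh chord native to B minor, so it takes the label bVImaj7.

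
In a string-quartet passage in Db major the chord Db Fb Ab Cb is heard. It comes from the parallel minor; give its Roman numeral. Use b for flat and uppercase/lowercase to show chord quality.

The root Db is the diatonic 1st degree of Db major; the borrowing shows in the chord quality. The diatonic chord on degree 1 would be Db (I), but Db–Fb–Ab–Cb is the minor-seventh chord from Db minor. As a borrowed chord it is labeled i7.

i7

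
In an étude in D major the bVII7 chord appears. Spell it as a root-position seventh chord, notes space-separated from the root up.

C E G Bb

bVII7 is built on the lowered scale degree 7. In D major degree 7 is C#; lowered it becomes C. Stacking thirds in D minor on C gives C–E–G–Bb.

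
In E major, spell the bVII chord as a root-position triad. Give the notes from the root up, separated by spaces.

bVII is built on the lowered scale degree 7. In E major degree 7 is D#; lowered it becomes D. Stacking thirds in E minor on D gives D–F#–A.

D F# A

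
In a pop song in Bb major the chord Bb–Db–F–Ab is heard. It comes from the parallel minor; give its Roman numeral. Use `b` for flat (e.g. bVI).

Bb is scale degree 1 in Bb major. The diatonic chord on degree 1 would be Bb (I), but Bb–Db–F–Ab is the minor-seventh chord from Bb minor. As a borrowed chord it is labeled i7.

i7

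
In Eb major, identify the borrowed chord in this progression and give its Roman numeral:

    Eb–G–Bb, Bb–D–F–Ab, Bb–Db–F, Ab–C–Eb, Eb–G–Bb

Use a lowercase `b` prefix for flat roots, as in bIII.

v

The diatonic triads in Eb major are Eb, Fm, Gm, Ab, Bb, Cm, Ddim. Of the given chords, Eb–G–Bb = Eb, Bb–D–F–Ab = Bb7 and Ab–C–Eb = Ab are diatonic. Bb–Db–F doesn't fit — on degree 5 Eb major would have Bb (V). Bbm is the degree-5 chord of Eb minor, so it is the borrowed v.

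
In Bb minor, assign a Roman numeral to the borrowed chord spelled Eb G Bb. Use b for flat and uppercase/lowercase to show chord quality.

The root Eb is the diatonic 4th degree of Bb minor; the borrowing shows in the chord quality. The diatonic chord on degree 4 would be Ebm (iv), but Eb–G–Bb is the major chord from Bb major. As a borrowed chord it is labeled IV.

IV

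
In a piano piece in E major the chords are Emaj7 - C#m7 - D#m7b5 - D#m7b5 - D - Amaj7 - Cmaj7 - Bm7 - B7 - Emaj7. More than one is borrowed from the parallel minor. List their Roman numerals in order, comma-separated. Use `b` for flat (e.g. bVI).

E major has the diatonic set E, F#m, G#m, A, B, C#m, D#dim. Emaj7, C#m7, D#m7b5, Amaj7 and B7 are all diatonic. D (D–F#–A) is not: scale degree 7 in E major carries D#dim (vii°). In E minor the chord on that degree is D, so here it functions as bVII, borrowed from the parallel minor. Cmaj7 (C–E–G–B) doesn't fit — on degree 6 E major would have C#m (vi). Cmaj7 is the degree-6 chord of E minor, so it is the borrowed bVImaj7. Bm7 (B–D–F#–A) doesn't fit — on degree 5 E major would have B (V). Bm7 is the degree-5 chord of E minor, so it is the borrowed v7.

bVII, bVImaj7, v7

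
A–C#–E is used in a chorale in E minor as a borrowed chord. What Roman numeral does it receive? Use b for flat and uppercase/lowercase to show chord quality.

IV

A is scale degree 4 in E minor. The diatonic chord on degree 4 would be Am (iv), but A–C#–E is the major chord from E major. As a borrowed chord it is labeled IV.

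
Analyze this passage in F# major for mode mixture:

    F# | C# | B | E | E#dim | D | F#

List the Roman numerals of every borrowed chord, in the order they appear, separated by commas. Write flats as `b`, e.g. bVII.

bVII, bVI

F# major has the diatonic set F#, G#m, A#m, B, C#, D#m, E#dim. Of the given chords, F#, C#, B and E#dim are diatonic. E (E–G#–B) doesn't fit — on degree 7 F# major would have E#dim (vii°). E is the degree-7 chord of F# minor, so it is the borrowed bVII. But D (D–F#–A) is foreign: the diatonic vi on degree 6 is D#m, whereas D comes from F# minor. It is labeled bVI.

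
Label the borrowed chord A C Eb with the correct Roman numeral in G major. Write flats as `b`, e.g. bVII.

ii°

A is scale degree 2 in G major. Diatonically G major has Am (ii) on that degree; A–C–Eb is instead the diminished chord native to G minor, so it takes the label ii°.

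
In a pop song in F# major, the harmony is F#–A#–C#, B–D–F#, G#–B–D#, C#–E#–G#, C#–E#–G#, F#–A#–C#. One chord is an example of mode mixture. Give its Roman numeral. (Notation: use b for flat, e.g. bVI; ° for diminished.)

F# major has the diatonic set F#, G#m, A#m, B, C#, D#m, E#dim. F#–A#–C# = F#, G#–B–D# = G#m and C#–E#–G# = C# are all diatonic. B–D–F# doesn't fit — on degree 4 F# major would have B (IV). Bm is the degree-4 chord of F# minor, so it is the borrowed iv.

iv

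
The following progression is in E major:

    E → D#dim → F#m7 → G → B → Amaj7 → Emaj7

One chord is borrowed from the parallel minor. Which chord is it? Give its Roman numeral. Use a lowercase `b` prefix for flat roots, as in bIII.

E major has the diatonic set E, F#m, G#m, A, B, C#m, D#dim. Of the given chords, E, D#dim, F#m7, B, Amaj7 and Emaj7 are diatonic. But G (G–B–D) is foreign: the diatonic iii on degree 3 is G#m, whereas G comes from E minor. It is labeled bIII.

bIII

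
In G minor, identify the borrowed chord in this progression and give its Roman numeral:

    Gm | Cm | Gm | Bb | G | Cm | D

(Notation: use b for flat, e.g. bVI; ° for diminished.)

In G minor (with V from harmonic minor) the diatonic chords are Gm, Adim, Bb, Cm, D, Eb, F. Gm, Cm, Bb and D all belong to that set. G (G–B–D) is not: scale degree 1 in G minor carries Gm (i). In G major the chord on that degree is G, so here it functions as I, borrowed from the parallel major.

I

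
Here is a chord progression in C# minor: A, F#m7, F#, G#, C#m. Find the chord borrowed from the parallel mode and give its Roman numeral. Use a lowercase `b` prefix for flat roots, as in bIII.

In C# minor (with V from harmonic minor) the diatonic chords are C#m, D#dim, E, F#m, G#, A, B. A, F#m7, G# and C#m all belong to that set. But F# (F#–A#–C#) is foreign: the diatonic iv on degree 4 is F#m, whereas F# comes from C# major. It is labeled IV.

IV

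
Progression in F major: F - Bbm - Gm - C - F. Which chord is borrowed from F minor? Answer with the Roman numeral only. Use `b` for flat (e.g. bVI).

In F major the diatonic chords are F, Gm, Am, Bb, C, Dm, Edim. Of the given chords, F, Gm and C are diatonic. Bbm (Bb–Db–F) doesn't fit — on degree 4 F major would have Bb (IV). Bbm is the degree-4 chord of F minor, so it is the borrowed iv.

iv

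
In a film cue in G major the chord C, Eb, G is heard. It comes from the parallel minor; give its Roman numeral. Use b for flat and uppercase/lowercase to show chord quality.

C is scale degree 4 in G major. Diatonically G major has C (IV) on that degree; C–Eb–G is instead the minor chord native to G minor, so it takes the label iv.

iv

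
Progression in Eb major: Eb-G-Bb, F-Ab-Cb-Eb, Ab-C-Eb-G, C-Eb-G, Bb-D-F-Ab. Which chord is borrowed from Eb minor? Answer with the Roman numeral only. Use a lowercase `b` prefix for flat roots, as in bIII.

iiø7

The diatonic triads in Eb major are Eb, Fm, Gm, Ab, Bb, Cm, Ddim. Eb–G–Bb = Eb, Ab–C–Eb–G = Abmaj7, C–Eb–G = Cm and Bb–D–F–Ab = Bb7 are all diatonic. But F–Ab–Cb–Eb is foreign: the diatonic ii on degree 2 is Fm, whereas Fm7b5 comes from Eb minor. It is labeled iiø7.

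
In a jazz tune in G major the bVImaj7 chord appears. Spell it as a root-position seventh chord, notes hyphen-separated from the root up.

bVImaj7 is built on the lowered scale degree 6. In G major degree 6 is E; lowered it becomes Eb. Building the major-seventh chord from the parallel minor on Eb: Eb–G–Bb–D.

Eb-G-Bb-D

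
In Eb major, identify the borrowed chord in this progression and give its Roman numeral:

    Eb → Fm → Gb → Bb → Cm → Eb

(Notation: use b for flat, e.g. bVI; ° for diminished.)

bIII

The diatonic triads in Eb major are Eb, Fm, Gm, Ab, Bb, Cm, Ddim. Eb, Fm, Bb and Cm all belong to that set. Gb (Gb–Bb–Db) doesn't fit — on degree 3 Eb major would have Gm (iii). Gb is the degree-3 chord of Eb minor, so it is the borrowed bIII.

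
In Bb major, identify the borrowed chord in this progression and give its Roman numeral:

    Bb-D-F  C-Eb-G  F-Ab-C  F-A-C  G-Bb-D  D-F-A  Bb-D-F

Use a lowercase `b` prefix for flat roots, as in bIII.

Bb major has the diatonic set Bb, Cm, Dm, Eb, F, Gm, Adim. Bb–D–F = Bb, C–Eb–G = Cm, F–A–C = F, G–Bb–D = Gm and D–F–A = Dm all belong to that set. But F–Ab–C is foreign: the diatonic V on degree 5 is F, whereas Fm comes from Bb minor. It is labeled v.

v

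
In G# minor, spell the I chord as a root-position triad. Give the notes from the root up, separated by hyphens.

G#-B#-D#

The root, G#, is scale degree 1 — the same note in G# minor and G# major; only the chord quality changes. Stacking thirds in G# major on G# gives G#–B#–D#.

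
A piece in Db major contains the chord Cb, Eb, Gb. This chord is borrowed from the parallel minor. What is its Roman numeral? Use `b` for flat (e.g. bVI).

bVII

The root Cb is the lowered 7th scale degree — diatonically Db major has C there. The diatonic chord on degree 7 would be Cdim (vii°), but Cb–Eb–Gb is the major chord from Db minor. As a borrowed chord it is labeled bVII.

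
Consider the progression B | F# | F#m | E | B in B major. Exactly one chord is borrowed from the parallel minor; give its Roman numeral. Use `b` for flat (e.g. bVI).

v

The diatonic triads in B major are B, C#m, D#m, E, F#, G#m, A#dim. Of the given chords, B, F# and E are diatonic. But F#m (F#–A–C#) is foreign: the diatonic V on degree 5 is F#, whereas F#m comes from B minor. It is labeled v.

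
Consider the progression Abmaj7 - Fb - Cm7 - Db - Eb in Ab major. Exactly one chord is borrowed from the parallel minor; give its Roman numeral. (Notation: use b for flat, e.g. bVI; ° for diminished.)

Ab major has the diatonic set Ab, Bbm, Cm, Db, Eb, Fm, Gdim. Of the given chords, Abmaj7, Cm7, Db and Eb are diatonic. Fb (Fb–Ab–Cb) is not: scale degree 6 in Ab major carries Fm (vi). In Ab minor the chord on that degree is Fb, so here it functions as bVI, borrowed from the parallel minor.

bVI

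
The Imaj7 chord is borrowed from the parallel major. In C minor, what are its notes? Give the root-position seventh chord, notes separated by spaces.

C E G B

The root, C, is scale degree 1 — the same note in C minor and C major; only the chord quality changes. Stacking thirds in C major on C gives C–E–G–B.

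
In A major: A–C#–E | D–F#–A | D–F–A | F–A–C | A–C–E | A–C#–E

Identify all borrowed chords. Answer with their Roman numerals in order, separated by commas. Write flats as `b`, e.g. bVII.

In A major the diatonic chords are A, Bm, C#m, D, E, F#m, G#dim. A–C#–E = A and D–F#–A = D are both diatonic. D–F–A doesn't fit — on degree 4 A major would have D (IV). Dm is the degree-4 chord of A minor, so it is the borrowed iv. F–A–C doesn't fit — on degree 6 A major would have F#m (vi). F is the degree-6 chord of A minor, so it is the borrowed bVI. A–C–E is not: scale degree 1 in A major carries A (I). In A minor the chord on that degree is Am, so here it functions as i, borrowed from the parallel minor.

iv, bVI, i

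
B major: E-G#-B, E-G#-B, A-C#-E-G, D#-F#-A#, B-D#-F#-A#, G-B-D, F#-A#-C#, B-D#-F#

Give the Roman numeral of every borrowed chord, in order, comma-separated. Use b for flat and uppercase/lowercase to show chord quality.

bVII7, bVI

In B major the diatonic chords are B, C#m, D#m, E, F#, G#m, A#dim. E–G#–B = E, D#–F#–A# = D#m, B–D#–F#–A# = Bmaj7, F#–A#–C# = F# and B–D#–F# = B are all diatonic. A–C#–E–G doesn't fit — on degree 7 B major would have A#dim (vii°). A7 is the degree-7 chord of B minor, so it is the borrowed bVII7. G–B–D doesn't fit — on degree 6 B major would have G#m (vi). G is the degree-6 chord of B minor, so it is the borrowed bVI.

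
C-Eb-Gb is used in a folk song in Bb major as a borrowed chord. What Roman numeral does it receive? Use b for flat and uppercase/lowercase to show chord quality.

C is scale degree 2 in Bb major. The diatonic chord on degree 2 would be Cm (ii), but C–Eb–Gb is the diminished chord from Bb minor. As a borrowed chord it is labeled ii°.

ii°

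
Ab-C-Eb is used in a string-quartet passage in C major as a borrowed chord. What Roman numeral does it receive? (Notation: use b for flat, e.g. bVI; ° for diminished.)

bVI

The root Ab is the lowered 6th scale degree — diatonically C major has A there. The diatonic chord on degree 6 would be Am (vi), but Ab–C–Eb is the major chord from C minor. As a borrowed chord it is labeled bVI.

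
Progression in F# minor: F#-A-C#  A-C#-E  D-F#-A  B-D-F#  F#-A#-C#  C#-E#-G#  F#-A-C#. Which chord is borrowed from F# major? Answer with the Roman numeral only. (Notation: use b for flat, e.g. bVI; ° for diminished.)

I

The diatonic triads in F# minor (with V from harmonic minor) are F#m, G#dim, A, Bm, C#, D, E. F#–A–C# = F#m, A–C#–E = A, D–F#–A = D, B–D–F# = Bm and C#–E#–G# = C# are all diatonic. But F#–A#–C# is foreign: the diatonic i on degree 1 is F#m, whereas F# comes from F# major. It is labeled I.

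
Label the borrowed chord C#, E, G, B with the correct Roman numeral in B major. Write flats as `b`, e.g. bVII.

C# is scale degree 2 in B major. The diatonic chord on degree 2 would be C#m (ii), but C#–E–G–B is the half-diminished-seventh chord from B minor. As a borrowed chord it is labeled iiø7.

iiø7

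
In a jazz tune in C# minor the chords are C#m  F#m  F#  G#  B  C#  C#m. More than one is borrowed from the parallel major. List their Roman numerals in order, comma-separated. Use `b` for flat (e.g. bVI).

IV, I

The diatonic triads in C# minor (with V from harmonic minor) are C#m, D#dim, E, F#m, G#, A, B. C#m, F#m, G# and B all belong to that set. F# (F#–A#–C#) is not: scale degree 4 in C# minor carries F#m (iv). In C# major the chord on that degree is F#, so here it functions as IV, borrowed from the parallel major. C# (C#–E#–G#) doesn't fit — on degree 1 C# minor would have C#m (i). C# is the degree-1 chord of C# major, so it is the borrowed I.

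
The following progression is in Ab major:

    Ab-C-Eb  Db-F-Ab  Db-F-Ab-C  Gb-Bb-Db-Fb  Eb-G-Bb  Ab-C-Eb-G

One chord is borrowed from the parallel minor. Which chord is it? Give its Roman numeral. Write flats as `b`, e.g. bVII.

bVII7

In Ab major the diatonic chords are Ab, Bbm, Cm, Db, Eb, Fm, Gdim. Of the given chords, Ab–C–Eb = Ab, Db–F–Ab = Db, Db–F–Ab–C = Dbmaj7, Eb–G–Bb = Eb and Ab–C–Eb–G = Abmaj7 are diatonic. But Gb–Bb–Db–Fb is foreign: the diatonic vii° on degree 7 is Gdim, whereas Gb7 comes from Ab minor. It is labeled bVII7.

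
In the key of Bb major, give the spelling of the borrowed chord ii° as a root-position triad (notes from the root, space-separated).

ii° is built on scale degree 2, which is C in both Bb major and its parallel. Building the diminished chord from the parallel minor on C: C–Eb–Gb.

C Eb Gb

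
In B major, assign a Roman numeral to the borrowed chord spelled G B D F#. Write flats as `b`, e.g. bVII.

G is the lowered form of scale degree 6 in B major (the diatonic degree 6 is G#). G–B–D–F# is a major-seventh chord — the form found in B minor, not the diatonic vi (G#m). Borrowed into B major it is written bVImaj7.

bVImaj7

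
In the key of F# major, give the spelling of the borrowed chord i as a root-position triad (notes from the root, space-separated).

i is built on scale degree 1, which is F# in both F# major and its parallel. In F# minor the chord on F# is F#–A–C#.

F# A C#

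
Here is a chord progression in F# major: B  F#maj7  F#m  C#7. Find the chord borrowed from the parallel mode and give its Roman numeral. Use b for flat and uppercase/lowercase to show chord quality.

F# major has the diatonic set F#, G#m, A#m, B, C#, D#m, E#dim. B, F#maj7 and C#7 are all diatonic. But F#m (F#–A–C#) is foreign: the diatonic I on degree 1 is F#, whereas F#m comes from F# minor. It is labeled i.

i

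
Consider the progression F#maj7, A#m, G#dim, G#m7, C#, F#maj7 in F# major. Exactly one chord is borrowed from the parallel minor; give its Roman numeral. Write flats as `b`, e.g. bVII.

ii°

F# major has the diatonic set F#, G#m, A#m, B, C#, D#m, E#dim. Of the given chords, F#maj7, A#m, G#m7 and C# are diatonic. G#dim (G#–B–D) is not: scale degree 2 in F# major carries G#m (ii). In F# minor the chord on that degree is G#dim, so here it functions as ii°, borrowed from the parallel minor.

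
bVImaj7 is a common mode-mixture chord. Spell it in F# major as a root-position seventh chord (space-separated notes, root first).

D F# A C#

Scale degree 6 in F# major is D#. bVImaj7 uses the lowered form, D, taken from F# minor. Stacking thirds in F# minor on D gives D–F#–A–C#.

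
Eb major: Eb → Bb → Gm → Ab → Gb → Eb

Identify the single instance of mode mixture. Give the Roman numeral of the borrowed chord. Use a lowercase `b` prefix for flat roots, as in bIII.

bIII

The diatonic triads in Eb major are Eb, Fm, Gm, Ab, Bb, Cm, Ddim. Eb, Bb, Gm and Ab are all diatonic. Gb (Gb–Bb–Db) is not: scale degree 3 in Eb major carries Gm (iii). In Eb minor the chord on that degree is Gb, so here it functions as bIII, borrowed from the parallel minor.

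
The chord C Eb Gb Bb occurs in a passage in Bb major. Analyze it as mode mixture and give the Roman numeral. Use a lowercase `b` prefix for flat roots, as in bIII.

iiø7

C is scale degree 2 in Bb major. C–Eb–Gb–Bb is a half-diminished-seventh chord — the form found in Bb minor, not the diatonic ii (Cm). Borrowed into Bb major it is written iiø7.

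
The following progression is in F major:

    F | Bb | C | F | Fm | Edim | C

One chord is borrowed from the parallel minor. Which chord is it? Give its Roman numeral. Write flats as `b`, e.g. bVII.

The diatonic triads in F major are F, Gm, Am, Bb, C, Dm, Edim. Of the given chords, F, Bb, C and Edim are diatonic. Fm (F–Ab–C) is not: scale degree 1 in F major carries F (I). In F minor the chord on that degree is Fm, so here it functions as i, borrowed from the parallel minor.

i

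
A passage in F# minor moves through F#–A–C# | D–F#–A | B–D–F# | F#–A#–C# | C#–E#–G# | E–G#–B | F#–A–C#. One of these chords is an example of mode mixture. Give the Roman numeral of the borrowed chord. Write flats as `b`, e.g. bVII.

I

In F# minor (with V from harmonic minor) the diatonic chords are F#m, G#dim, A, Bm, C#, D, E. F#–A–C# = F#m, D–F#–A = D, B–D–F# = Bm, C#–E#–G# = C# and E–G#–B = E all belong to that set. But F#–A#–C# is foreign: the diatonic i on degree 1 is F#m, whereas F# comes from F# major. It is labeled I.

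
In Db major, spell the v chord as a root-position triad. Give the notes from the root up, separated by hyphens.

The root, Ab, is scale degree 5 — the same note in Db major and Db minor; only the chord quality changes. Stacking thirds in Db minor on Ab gives Ab–Cb–Eb.

Ab-Cb-Eb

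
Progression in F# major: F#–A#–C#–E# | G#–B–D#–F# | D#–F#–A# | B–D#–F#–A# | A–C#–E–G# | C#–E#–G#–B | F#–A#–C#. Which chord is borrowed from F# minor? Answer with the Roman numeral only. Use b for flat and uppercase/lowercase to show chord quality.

bIIImaj7

In F# major the diatonic chords are F#, G#m, A#m, B, C#, D#m, E#dim. Of the given chords, F#–A#–C#–E# = F#maj7, G#–B–D#–F# = G#m7, D#–F#–A# = D#m, B–D#–F#–A# = Bmaj7, C#–E#–G#–B = C#7 and F#–A#–C# = F# are diatonic. A–C#–E–G# doesn't fit — on degree 3 F# major would have A#m (iii). Amaj7 is the degree-3 chord of F# minor, so it is the borrowed bIIImaj7.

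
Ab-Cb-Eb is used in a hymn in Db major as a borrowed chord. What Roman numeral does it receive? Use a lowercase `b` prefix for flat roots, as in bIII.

v

Ab is scale degree 5 in Db major. The diatonic chord on degree 5 would be Ab (V), but Ab–Cb–Eb is the minor chord from Db minor. As a borrowed chord it is labeled v.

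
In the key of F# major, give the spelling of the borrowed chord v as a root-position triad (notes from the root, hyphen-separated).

v is built on scale degree 5, which is C# in both F# major and its parallel. In F# minor the chord on C# is C#–E–G#.

C#-E-G#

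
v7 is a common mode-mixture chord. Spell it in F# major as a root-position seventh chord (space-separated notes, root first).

The root, C#, is scale degree 5 — the same note in F# major and F# minor; only the chord quality changes. Building the minor-seventh chord from the parallel minor on C#: C#–E–G#–B.

C# E G# B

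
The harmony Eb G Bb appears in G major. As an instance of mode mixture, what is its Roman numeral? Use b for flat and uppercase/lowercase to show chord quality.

The root Eb is the lowered 6th scale degree — diatonically G major has E there. Eb–G–Bb is a major chord — the form found in G minor, not the diatonic vi (Em). Borrowed into G major it is written bVI.

bVI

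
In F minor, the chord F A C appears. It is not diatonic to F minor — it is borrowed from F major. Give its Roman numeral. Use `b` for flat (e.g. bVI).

I

F is scale degree 1 in F minor. Diatonically F minor has Fm (i) on that degree; F–A–C is instead the major chord native to F major, so it takes the label I.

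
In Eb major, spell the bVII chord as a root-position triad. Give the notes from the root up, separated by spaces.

The root of bVII is the lowered 7th degree: D becomes Db. Building the major chord from the parallel minor on Db: Db–F–Ab.

Db F Ab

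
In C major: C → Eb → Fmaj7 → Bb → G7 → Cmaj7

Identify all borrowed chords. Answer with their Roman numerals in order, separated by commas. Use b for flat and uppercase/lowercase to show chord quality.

bIII, bVII

The diatonic triads in C major are C, Dm, Em, F, G, Am, Bdim. C, Fmaj7, G7 and Cmaj7 are all diatonic. Eb (Eb–G–Bb) is not: scale degree 3 in C major carries Em (iii). In C minor the chord on that degree is Eb, so here it functions as bIII, borrowed from the parallel minor. But Bb (Bb–D–F) is foreign: the diatonic vii° on degree 7 is Bdim, whereas Bb comes from C minor. It is labeled bVII.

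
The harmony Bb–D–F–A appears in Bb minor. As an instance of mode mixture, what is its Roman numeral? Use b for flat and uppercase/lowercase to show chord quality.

Imaj7

The root Bb is the diatonic 1st degree of Bb minor; the borrowing shows in the chord quality. Diatonically Bb minor has Bbm (i) on that degree; Bb–D–F–A is instead the major-seventh chord native to Bb major, so it takes the label Imaj7.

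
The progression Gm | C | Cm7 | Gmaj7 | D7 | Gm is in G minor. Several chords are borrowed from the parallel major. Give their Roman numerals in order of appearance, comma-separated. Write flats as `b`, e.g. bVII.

IV, Imaj7

The diatonic triads in G minor (with V from harmonic minor) are Gm, Adim, Bb, Cm, D, Eb, F. Gm, Cm7 and D7 all belong to that set. C (C–E–G) is not: scale degree 4 in G minor carries Cm (iv). In G major the chord on that degree is C, so here it functions as IV, borrowed from the parallel major. But Gmaj7 (G–B–D–F#) is foreign: the diatonic i on degree 1 is Gm, whereas Gmaj7 comes from G major. It is labeled Imaj7.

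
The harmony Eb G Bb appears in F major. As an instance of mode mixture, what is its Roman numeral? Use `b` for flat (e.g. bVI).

bVII

In F major scale degree 7 is E; Eb is its lowered form, from F minor. Eb–G–Bb is a major chord — the form found in F minor, not the diatonic vii° (Edim). Borrowed into F major it is written bVII.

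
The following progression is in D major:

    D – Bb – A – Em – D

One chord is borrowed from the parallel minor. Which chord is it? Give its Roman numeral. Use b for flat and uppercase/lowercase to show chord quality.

The diatonic triads in D major are D, Em, F#m, G, A, Bm, C#dim. Of the given chords, D, A and Em are diatonic. But Bb (Bb–D–F) is foreign: the diatonic vi on degree 6 is Bm, whereas Bb comes from D minor. It is labeled bVI.

bVI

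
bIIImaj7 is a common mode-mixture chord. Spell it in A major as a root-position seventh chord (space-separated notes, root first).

Scale degree 3 in A major is C#. bIIImaj7 uses the lowered form, C, taken from A minor. Building the major-seventh chord from the parallel minor on C: C–E–G–B.

C E G B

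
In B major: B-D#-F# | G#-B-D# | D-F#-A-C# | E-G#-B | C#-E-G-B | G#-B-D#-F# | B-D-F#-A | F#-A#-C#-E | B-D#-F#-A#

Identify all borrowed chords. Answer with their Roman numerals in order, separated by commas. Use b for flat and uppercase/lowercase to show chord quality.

bIIImaj7, iiø7, i7

In B major the diatonic chords are B, C#m, D#m, E, F#, G#m, A#dim. B–D#–F# = B, G#–B–D# = G#m, E–G#–B = E, G#–B–D#–F# = G#m7, F#–A#–C#–E = F#7 and B–D#–F#–A# = Bmaj7 are all diatonic. But D–F#–A–C# is foreign: the diatonic iii on degree 3 is D#m, whereas Dmaj7 comes from B minor. It is labeled bIIImaj7. C#–E–G–B doesn't fit — on degree 2 B major would have C#m (ii). C#m7b5 is the degree-2 chord of B minor, so it is the borrowed iiø7. B–D–F#–A is not: scale degree 1 in B major carries B (I). In B minor the chord on that degree is Bm7, so here it functions as i7, borrowed from the parallel minor.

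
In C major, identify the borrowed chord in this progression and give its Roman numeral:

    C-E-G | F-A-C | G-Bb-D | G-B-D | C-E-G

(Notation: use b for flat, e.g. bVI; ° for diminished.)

In C major the diatonic chords are C, Dm, Em, F, G, Am, Bdim. Of the given chords, C–E–G = C, F–A–C = F and G–B–D = G are diatonic. But G–Bb–D is foreign: the diatonic V on degree 5 is G, whereas Gm comes from C minor. It is labeled v.

v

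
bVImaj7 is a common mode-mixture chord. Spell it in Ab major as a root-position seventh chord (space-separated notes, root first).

Fb Ab Cb Eb

The root of bVImaj7 is the lowered 6th degree: F becomes Fb. Building the major-seventh chord from the parallel minor on Fb: Fb–Ab–Cb–Eb.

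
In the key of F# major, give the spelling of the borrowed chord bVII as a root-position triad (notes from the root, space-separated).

E G# B

Scale degree 7 in F# major is E#. bVII uses the lowered form, E, taken from F# minor. In F# minor the chord on E is E–G#–B.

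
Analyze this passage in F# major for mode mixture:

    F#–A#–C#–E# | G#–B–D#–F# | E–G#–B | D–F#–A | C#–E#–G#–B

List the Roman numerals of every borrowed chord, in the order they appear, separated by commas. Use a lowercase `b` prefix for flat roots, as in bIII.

bVII, bVI

The diatonic triads in F# major are F#, G#m, A#m, B, C#, D#m, E#dim. F#–A#–C#–E# = F#maj7, G#–B–D#–F# = G#m7 and C#–E#–G#–B = C#7 all belong to that set. But E–G#–B is foreign: the diatonic vii° on degree 7 is E#dim, whereas E comes from F# minor. It is labeled bVII. But D–F#–A is foreign: the diatonic vi on degree 6 is D#m, whereas D comes from F# minor. It is labeled bVI.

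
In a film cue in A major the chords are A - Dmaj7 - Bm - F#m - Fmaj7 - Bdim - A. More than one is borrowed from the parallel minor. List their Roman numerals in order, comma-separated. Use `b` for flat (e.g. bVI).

The diatonic triads in A major are A, Bm, C#m, D, E, F#m, G#dim. A, Dmaj7, Bm and F#m all belong to that set. But Fmaj7 (F–A–C–E) is foreign: the diatonic vi on degree 6 is F#m, whereas Fmaj7 comes from A minor. It is labeled bVImaj7. Bdim (B–D–F) doesn't fit — on degree 2 A major would have Bm (ii). Bdim is the degree-2 chord of A minor, so it is the borrowed ii°.

bVImaj7, ii°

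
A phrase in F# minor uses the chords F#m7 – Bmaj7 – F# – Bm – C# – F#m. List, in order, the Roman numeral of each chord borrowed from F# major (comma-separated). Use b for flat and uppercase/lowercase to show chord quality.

IVmaj7, I

In F# minor (with V from harmonic minor) the diatonic chords are F#m, G#dim, A, Bm, C#, D, E. F#m7, Bm, C# and F#m are all diatonic. But Bmaj7 (B–D#–F#–A#) is foreign: the diatonic iv on degree 4 is Bm, whereas Bmaj7 comes from F# major. It is labeled IVmaj7. But F# (F#–A#–C#) is foreign: the diatonic i on degree 1 is F#m, whereas F# comes from F# major. It is labeled I.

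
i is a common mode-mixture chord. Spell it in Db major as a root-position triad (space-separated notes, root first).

The root, Db, is scale degree 1 — the same note in Db major and Db minor; only the chord quality changes. Stacking thirds in Db minor on Db gives Db–Fb–Ab.

Db Fb Ab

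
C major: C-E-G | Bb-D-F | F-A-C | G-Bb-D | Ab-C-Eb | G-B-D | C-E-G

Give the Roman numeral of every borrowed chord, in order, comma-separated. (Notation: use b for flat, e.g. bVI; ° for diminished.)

The diatonic triads in C major are C, Dm, Em, F, G, Am, Bdim. C–E–G = C, F–A–C = F and G–B–D = G are all diatonic. Bb–D–F doesn't fit — on degree 7 C major would have Bdim (vii°). Bb is the degree-7 chord of C minor, so it is the borrowed bVII. G–Bb–D doesn't fit — on degree 5 C major would have G (V). Gm is the degree-5 chord of C minor, so it is the borrowed v. Ab–C–Eb doesn't fit — on degree 6 C major would have Am (vi). Ab is the degree-6 chord of C minor, so it is the borrowed bVI.

bVII, v, bVI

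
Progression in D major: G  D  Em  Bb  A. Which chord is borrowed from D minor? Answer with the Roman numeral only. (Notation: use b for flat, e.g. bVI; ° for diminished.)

In D major the diatonic chords are D, Em, F#m, G, A, Bm, C#dim. G, D, Em and A are all diatonic. But Bb (Bb–D–F) is foreign: the diatonic vi on degree 6 is Bm, whereas Bb comes from D minor. It is labeled bVI.

bVI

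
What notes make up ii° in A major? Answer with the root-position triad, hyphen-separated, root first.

ii° is built on scale degree 2, which is B in both A major and its parallel. In A minor the chord on B is B–D–F.

B-D-F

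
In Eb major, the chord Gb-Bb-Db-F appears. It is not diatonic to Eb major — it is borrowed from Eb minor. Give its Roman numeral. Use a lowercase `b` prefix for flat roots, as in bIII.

The root Gb is the lowered 3rd scale degree — diatonically Eb major has G there. Diatonically Eb major has Gm (iii) on that degree; Gb–Bb–Db–F is instead the major-seventh chord native to Eb minor, so it takes the label bIIImaj7.

bIIImaj7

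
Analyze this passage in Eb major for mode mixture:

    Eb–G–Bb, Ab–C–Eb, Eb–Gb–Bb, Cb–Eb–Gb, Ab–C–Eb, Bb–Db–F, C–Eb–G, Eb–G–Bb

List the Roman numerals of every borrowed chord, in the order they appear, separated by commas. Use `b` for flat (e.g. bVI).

i, bVI, v

Eb major has the diatonic set Eb, Fm, Gm, Ab, Bb, Cm, Ddim. Eb–G–Bb = Eb, Ab–C–Eb = Ab and C–Eb–G = Cm all belong to that set. Eb–Gb–Bb doesn't fit — on degree 1 Eb major would have Eb (I). Ebm is the degree-1 chord of Eb minor, so it is the borrowed i. But Cb–Eb–Gb is foreign: the diatonic vi on degree 6 is Cm, whereas Cb comes from Eb minor. It is labeled bVI. Bb–Db–F doesn't fit — on degree 5 Eb major would have Bb (V). Bbm is the degree-5 chord of Eb minor, so it is the borrowed v.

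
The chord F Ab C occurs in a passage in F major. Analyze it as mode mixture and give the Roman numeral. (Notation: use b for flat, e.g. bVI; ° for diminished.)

The root F is the diatonic 1st degree of F major; the borrowing shows in the chord quality. The diatonic chord on degree 1 would be F (I), but F–Ab–C is the minor chord from F minor. As a borrowed chord it is labeled i.

i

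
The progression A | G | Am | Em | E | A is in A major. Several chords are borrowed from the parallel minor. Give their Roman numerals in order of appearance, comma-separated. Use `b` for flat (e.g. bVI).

bVII, i, v

A major has the diatonic set A, Bm, C#m, D, E, F#m, G#dim. A and E both belong to that set. But G (G–B–D) is foreign: the diatonic vii° on degree 7 is G#dim, whereas G comes from A minor. It is labeled bVII. Am (A–C–E) doesn't fit — on degree 1 A major would have A (I). Am is the degree-1 chord of A minor, so it is the borrowed i. Em (E–G–B) doesn't fit — on degree 5 A major would have E (V). Em is the degree-5 chord of A minor, so it is the borrowed v.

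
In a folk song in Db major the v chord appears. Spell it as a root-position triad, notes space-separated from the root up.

Ab Cb Eb

v is built on scale degree 5, which is Ab in both Db major and its parallel. Stacking thirds in Db minor on Ab gives Ab–Cb–Eb.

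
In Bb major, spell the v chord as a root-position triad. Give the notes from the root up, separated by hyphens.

The root, F, is scale degree 5 — the same note in Bb major and Bb minor; only the chord quality changes. In Bb minor the chord on F is F–Ab–C.

F-Ab-C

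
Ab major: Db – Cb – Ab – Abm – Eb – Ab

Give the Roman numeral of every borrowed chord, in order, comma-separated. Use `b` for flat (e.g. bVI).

The diatonic triads in Ab major are Ab, Bbm, Cm, Db, Eb, Fm, Gdim. Db, Ab and Eb are all diatonic. Cb (Cb–Eb–Gb) doesn't fit — on degree 3 Ab major would have Cm (iii). Cb is the degree-3 chord of Ab minor, so it is the borrowed bIII. Abm (Ab–Cb–Eb) is not: scale degree 1 in Ab major carries Ab (I). In Ab minor the chord on that degree is Abm, so here it functions as i, borrowed from the parallel minor.

bIII, i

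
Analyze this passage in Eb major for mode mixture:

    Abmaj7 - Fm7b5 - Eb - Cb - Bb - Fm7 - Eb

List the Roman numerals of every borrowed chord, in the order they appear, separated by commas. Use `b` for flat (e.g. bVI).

iiø7, bVI

In Eb major the diatonic chords are Eb, Fm, Gm, Ab, Bb, Cm, Ddim. Abmaj7, Eb, Bb and Fm7 are all diatonic. But Fm7b5 (F–Ab–Cb–Eb) is foreign: the diatonic ii on degree 2 is Fm, whereas Fm7b5 comes from Eb minor. It is labeled iiø7. But Cb (Cb–Eb–Gb) is foreign: the diatonic vi on degree 6 is Cm, whereas Cb comes from Eb minor. It is labeled bVI.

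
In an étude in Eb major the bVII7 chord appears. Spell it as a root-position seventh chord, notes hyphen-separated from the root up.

The root of bVII7 is the lowered 7th degree: D becomes Db. Building the dominant-seventh chord from the parallel minor on Db: Db–F–Ab–Cb.

Db-F-Ab-Cb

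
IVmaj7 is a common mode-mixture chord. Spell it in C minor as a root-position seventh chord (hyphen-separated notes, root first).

The root, F, is scale degree 4 — the same note in C minor and C major; only the chord quality changes. In C major the chord on F is F–A–C–E.

F-A-C-E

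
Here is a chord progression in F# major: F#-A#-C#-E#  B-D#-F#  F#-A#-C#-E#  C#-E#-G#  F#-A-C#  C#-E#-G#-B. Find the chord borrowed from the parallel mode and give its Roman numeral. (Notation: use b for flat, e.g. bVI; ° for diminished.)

i

The diatonic triads in F# major are F#, G#m, A#m, B, C#, D#m, E#dim. Of the given chords, F#–A#–C#–E# = F#maj7, B–D#–F# = B, C#–E#–G# = C# and C#–E#–G#–B = C#7 are diatonic. But F#–A–C# is foreign: the diatonic I on degree 1 is F#, whereas F#m comes from F# minor. It is labeled i.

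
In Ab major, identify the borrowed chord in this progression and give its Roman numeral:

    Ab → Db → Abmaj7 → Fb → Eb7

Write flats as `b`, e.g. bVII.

bVI

The diatonic triads in Ab major are Ab, Bbm, Cm, Db, Eb, Fm, Gdim. Ab, Db, Abmaj7 and Eb7 all belong to that set. Fb (Fb–Ab–Cb) is not: scale degree 6 in Ab major carries Fm (vi). In Ab minor the chord on that degree is Fb, so here it functions as bVI, borrowed from the parallel minor.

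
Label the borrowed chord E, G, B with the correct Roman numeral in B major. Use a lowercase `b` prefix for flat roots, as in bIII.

The root E is the diatonic 4th degree of B major; the borrowing shows in the chord quality. The diatonic chord on degree 4 would be E (IV), but E–G–B is the minor chord from B minor. As a borrowed chord it is labeled iv.

iv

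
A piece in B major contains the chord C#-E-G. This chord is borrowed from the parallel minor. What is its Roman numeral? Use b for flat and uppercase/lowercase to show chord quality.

ii°

C# is scale degree 2 in B major. Diatonically B major has C#m (ii) on that degree; C#–E–G is instead the diminished chord native to B minor, so it takes the label ii°.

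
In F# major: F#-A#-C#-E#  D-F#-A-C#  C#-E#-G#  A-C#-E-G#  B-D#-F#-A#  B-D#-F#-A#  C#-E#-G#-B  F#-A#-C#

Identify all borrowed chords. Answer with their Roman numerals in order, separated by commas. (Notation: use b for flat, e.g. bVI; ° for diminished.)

The diatonic triads in F# major are F#, G#m, A#m, B, C#, D#m, E#dim. Of the given chords, F#–A#–C#–E# = F#maj7, C#–E#–G# = C#, B–D#–F#–A# = Bmaj7, C#–E#–G#–B = C#7 and F#–A#–C# = F# are diatonic. D–F#–A–C# is not: scale degree 6 in F# major carries D#m (vi). In F# minor the chord on that degree is Dmaj7, so here it functions as bVImaj7, borrowed from the parallel minor. A–C#–E–G# is not: scale degree 3 in F# major carries A#m (iii). In F# minor the chord on that degree is Amaj7, so here it functions as bIIImaj7, borrowed from the parallel minor.

bVImaj7, bIIImaj7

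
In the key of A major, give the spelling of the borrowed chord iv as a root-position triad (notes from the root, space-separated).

D F A

iv is built on scale degree 4, which is D in both A major and its parallel. Stacking thirds in A minor on D gives D–F–A.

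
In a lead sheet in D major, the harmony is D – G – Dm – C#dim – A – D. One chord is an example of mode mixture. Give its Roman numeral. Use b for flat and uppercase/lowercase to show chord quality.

D major has the diatonic set D, Em, F#m, G, A, Bm, C#dim. D, G, C#dim and A all belong to that set. Dm (D–F–A) is not: scale degree 1 in D major carries D (I). In D minor the chord on that degree is Dm, so here it functions as i, borrowed from the parallel minor.

i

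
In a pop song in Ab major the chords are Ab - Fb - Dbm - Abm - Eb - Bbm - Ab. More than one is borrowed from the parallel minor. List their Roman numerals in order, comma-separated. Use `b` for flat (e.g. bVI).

bVI, iv, i

In Ab major the diatonic chords are Ab, Bbm, Cm, Db, Eb, Fm, Gdim. Ab, Eb and Bbm all belong to that set. Fb (Fb–Ab–Cb) is not: scale degree 6 in Ab major carries Fm (vi). In Ab minor the chord on that degree is Fb, so here it functions as bVI, borrowed from the parallel minor. Dbm (Db–Fb–Ab) is not: scale degree 4 in Ab major carries Db (IV). In Ab minor the chord on that degree is Dbm, so here it functions as iv, borrowed from the parallel minor. But Abm (Ab–Cb–Eb) is foreign: the diatonic I on degree 1 is Ab, whereas Abm comes from Ab minor. It is labeled i.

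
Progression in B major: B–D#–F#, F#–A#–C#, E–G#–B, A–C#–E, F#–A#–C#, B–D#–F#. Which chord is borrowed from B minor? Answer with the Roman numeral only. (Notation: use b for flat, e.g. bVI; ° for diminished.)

bVII

In B major the diatonic chords are B, C#m, D#m, E, F#, G#m, A#dim. B–D#–F# = B, F#–A#–C# = F# and E–G#–B = E all belong to that set. A–C#–E is not: scale degree 7 in B major carries A#dim (vii°). In B minor the chord on that degree is A, so here it functions as bVII, borrowed from the parallel minor.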